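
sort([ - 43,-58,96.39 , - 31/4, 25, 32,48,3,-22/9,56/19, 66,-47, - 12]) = [ - 58,  -  47, - 43 , - 12, - 31/4,  -  22/9,56/19 , 3,  25,  32,48,66,96.39 ]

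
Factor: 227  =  227^1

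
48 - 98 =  - 50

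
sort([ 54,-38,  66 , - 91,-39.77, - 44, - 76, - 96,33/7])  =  [ - 96, - 91,-76, - 44, - 39.77 , - 38, 33/7,54,66]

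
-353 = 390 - 743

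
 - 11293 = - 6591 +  - 4702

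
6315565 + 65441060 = 71756625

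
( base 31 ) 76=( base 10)223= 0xDF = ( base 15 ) ed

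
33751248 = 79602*424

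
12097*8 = 96776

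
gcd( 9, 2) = 1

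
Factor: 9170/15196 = 2^( - 1 )*5^1 * 7^1* 29^( - 1) = 35/58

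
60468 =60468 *1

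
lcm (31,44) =1364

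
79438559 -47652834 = 31785725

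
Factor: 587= 587^1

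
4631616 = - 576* (- 8041 ) 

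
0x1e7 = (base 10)487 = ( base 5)3422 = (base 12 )347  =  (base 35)DW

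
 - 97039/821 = -97039/821 = - 118.20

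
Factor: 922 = 2^1*  461^1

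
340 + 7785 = 8125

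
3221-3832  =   - 611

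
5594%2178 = 1238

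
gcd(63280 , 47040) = 560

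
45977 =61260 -15283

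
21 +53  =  74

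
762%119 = 48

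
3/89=3/89 = 0.03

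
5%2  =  1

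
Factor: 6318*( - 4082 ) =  -2^2*3^5*13^2*157^1 = - 25790076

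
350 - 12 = 338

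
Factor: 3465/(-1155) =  - 3 = -3^1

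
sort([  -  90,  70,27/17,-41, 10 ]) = [ - 90,- 41,  27/17,10,  70 ]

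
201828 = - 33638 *(  -  6)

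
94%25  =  19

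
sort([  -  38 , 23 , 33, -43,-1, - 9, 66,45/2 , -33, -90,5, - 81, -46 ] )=[ - 90, - 81, - 46, - 43, - 38, - 33,- 9, - 1,  5, 45/2, 23, 33, 66]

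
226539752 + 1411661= 227951413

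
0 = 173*0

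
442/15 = 442/15 = 29.47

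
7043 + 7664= 14707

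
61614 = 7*8802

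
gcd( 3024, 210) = 42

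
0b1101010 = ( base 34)34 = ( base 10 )106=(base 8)152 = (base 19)5b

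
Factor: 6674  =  2^1*47^1*71^1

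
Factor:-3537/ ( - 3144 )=9/8 = 2^( - 3)*3^2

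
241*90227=21744707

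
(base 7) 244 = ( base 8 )202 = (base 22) 5k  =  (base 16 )82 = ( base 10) 130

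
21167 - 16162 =5005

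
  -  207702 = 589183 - 796885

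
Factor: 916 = 2^2*229^1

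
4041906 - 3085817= 956089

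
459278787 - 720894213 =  - 261615426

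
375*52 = 19500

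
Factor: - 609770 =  - 2^1*5^1*7^1*31^1*281^1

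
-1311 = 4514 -5825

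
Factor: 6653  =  6653^1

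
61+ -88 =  - 27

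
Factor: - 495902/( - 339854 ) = 247951/169927=11^1*251^( -1) *677^(  -  1)*22541^1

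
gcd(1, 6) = 1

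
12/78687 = 4/26229 = 0.00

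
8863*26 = 230438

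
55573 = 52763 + 2810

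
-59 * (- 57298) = 3380582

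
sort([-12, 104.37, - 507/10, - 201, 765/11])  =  [-201, - 507/10, - 12,765/11,104.37 ] 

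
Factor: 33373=23^1*1451^1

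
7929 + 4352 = 12281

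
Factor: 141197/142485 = 3^ (-1 )*5^( - 1 )* 59^(-1) * 877^1 = 877/885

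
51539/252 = 51539/252 = 204.52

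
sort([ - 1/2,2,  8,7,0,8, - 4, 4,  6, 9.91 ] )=[ - 4, - 1/2,0,2,4,6, 7, 8, 8,9.91]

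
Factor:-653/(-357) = 3^( - 1)*7^(-1)*17^(-1)*653^1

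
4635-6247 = -1612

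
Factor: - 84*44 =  - 2^4*3^1* 7^1*11^1 = - 3696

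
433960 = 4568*95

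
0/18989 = 0  =  0.00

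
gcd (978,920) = 2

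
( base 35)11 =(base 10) 36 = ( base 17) 22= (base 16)24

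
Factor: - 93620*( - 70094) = 2^3*5^1*31^1*101^1*151^1*347^1 = 6562200280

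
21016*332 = 6977312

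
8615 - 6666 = 1949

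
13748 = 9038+4710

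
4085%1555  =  975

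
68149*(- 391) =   -  26646259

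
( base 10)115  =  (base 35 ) 3A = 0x73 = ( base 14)83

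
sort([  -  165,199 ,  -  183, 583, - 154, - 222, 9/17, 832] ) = [-222, - 183, - 165,  -  154, 9/17,199, 583,  832]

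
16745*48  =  803760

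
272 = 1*272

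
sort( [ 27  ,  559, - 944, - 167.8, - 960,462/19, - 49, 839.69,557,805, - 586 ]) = [-960, - 944, - 586, - 167.8, - 49,462/19, 27, 557,559,805,  839.69]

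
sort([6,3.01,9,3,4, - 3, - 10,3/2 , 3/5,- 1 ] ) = [ - 10  , - 3 , - 1  ,  3/5,3/2,3,3.01, 4,6,9 ] 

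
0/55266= 0  =  0.00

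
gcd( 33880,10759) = 7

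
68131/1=68131= 68131.00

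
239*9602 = 2294878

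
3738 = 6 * 623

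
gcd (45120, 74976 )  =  96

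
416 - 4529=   -  4113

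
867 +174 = 1041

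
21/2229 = 7/743  =  0.01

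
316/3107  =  316/3107 = 0.10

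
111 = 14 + 97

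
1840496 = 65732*28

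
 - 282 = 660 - 942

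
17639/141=17639/141 = 125.10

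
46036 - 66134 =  - 20098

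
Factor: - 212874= - 2^1*3^1*17^1*2087^1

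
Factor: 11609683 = 41^1*283163^1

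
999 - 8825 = -7826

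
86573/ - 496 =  - 175 + 227/496  =  - 174.54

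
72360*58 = 4196880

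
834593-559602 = 274991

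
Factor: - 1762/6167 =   -  2^1*7^( - 1) = - 2/7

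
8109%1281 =423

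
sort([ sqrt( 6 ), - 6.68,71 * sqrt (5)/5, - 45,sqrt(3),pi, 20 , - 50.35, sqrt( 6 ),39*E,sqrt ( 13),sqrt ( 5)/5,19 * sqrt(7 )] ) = [- 50.35, - 45,-6.68 , sqrt (5 ) /5,sqrt ( 3 ), sqrt(6) , sqrt( 6),  pi,  sqrt(13 ), 20 , 71*sqrt(5) /5, 19*sqrt(7 ) , 39*E]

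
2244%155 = 74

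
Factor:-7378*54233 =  - 400131074= - 2^1*7^1 * 17^1*31^1 * 193^1 * 281^1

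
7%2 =1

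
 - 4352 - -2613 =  - 1739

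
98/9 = 98/9=10.89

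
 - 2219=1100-3319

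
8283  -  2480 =5803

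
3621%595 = 51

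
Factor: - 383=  - 383^1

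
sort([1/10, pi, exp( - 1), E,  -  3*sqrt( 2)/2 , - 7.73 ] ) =[ - 7.73, - 3*sqrt( 2)/2, 1/10, exp( - 1), E,pi]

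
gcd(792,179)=1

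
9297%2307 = 69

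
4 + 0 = 4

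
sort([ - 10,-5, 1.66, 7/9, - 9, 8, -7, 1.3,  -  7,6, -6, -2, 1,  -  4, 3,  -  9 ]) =[-10, - 9, - 9 , - 7 , - 7, - 6,  -  5, - 4,- 2,7/9, 1,1.3, 1.66 , 3,6 , 8]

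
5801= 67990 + - 62189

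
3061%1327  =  407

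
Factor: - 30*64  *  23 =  -44160 = -2^7*3^1 * 5^1*23^1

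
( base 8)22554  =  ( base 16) 256C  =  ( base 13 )448C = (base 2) 10010101101100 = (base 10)9580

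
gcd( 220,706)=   2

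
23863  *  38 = 906794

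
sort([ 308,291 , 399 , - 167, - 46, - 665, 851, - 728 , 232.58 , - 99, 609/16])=[ - 728 ,-665, - 167, - 99 , - 46, 609/16,232.58,291,308 , 399 , 851 ]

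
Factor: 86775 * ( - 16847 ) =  - 3^1*5^2*13^1*17^1*89^1 *991^1 = - 1461898425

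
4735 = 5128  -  393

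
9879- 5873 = 4006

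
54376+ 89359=143735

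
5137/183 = 5137/183=28.07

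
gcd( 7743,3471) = 267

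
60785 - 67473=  - 6688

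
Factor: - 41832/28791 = -2^3*83^1*457^ (-1) = - 664/457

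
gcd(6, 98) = 2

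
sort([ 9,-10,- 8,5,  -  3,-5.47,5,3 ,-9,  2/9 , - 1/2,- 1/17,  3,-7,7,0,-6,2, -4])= [ - 10 , -9,  -  8, - 7,- 6, - 5.47, - 4, - 3,- 1/2 , - 1/17 , 0, 2/9,2,  3,3,5, 5,7,9 ]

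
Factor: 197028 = 2^2*3^2*13^1*421^1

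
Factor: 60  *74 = 4440 =2^3*3^1*5^1*37^1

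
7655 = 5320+2335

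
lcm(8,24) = 24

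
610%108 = 70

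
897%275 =72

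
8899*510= 4538490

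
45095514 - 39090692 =6004822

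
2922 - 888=2034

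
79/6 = 79/6 = 13.17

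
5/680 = 1/136= 0.01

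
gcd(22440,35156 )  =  748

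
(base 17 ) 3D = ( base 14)48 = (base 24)2g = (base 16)40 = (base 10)64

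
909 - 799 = 110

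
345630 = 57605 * 6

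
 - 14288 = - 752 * 19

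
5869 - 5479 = 390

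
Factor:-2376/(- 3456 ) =2^( - 4 )* 11^1 = 11/16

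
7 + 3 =10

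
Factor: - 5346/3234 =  - 3^4*7^( - 2)  =  -81/49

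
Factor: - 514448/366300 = -2^2*3^( - 2)*5^(-2 ) * 79^1 = - 316/225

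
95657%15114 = 4973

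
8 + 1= 9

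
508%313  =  195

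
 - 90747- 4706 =  -  95453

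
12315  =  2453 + 9862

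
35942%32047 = 3895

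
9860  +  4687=14547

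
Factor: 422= 2^1 * 211^1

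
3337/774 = 3337/774 = 4.31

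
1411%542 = 327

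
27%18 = 9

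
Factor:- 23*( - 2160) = 2^4  *  3^3 * 5^1*23^1 = 49680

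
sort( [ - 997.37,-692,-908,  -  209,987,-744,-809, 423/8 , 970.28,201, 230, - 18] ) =[ - 997.37, - 908,-809,-744, - 692,-209 ,-18, 423/8, 201 , 230, 970.28, 987 ]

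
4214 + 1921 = 6135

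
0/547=0 = 0.00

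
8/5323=8/5323  =  0.00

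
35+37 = 72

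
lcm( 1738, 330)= 26070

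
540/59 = 540/59 = 9.15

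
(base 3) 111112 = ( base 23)fk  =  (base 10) 365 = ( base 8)555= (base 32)BD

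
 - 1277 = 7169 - 8446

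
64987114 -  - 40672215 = 105659329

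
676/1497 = 676/1497 = 0.45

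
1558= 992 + 566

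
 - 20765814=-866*23979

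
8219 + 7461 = 15680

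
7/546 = 1/78=0.01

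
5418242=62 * 87391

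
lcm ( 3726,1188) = 81972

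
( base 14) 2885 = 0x1C05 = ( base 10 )7173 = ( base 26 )AFN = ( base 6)53113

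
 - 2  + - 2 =-4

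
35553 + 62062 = 97615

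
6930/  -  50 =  - 139+ 2/5= - 138.60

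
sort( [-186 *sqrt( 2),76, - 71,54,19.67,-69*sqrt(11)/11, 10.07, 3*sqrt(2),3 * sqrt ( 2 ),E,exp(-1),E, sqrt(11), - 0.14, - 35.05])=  [ - 186*sqrt( 2), - 71,-35.05,  -  69*sqrt(11)/11, -0.14,exp(-1),E,E, sqrt(11 ), 3*sqrt( 2),3*sqrt ( 2) , 10.07,19.67, 54,  76] 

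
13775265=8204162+5571103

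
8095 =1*8095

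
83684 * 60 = 5021040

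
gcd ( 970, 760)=10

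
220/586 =110/293=0.38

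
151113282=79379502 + 71733780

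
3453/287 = 12 + 9/287 = 12.03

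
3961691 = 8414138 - 4452447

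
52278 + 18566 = 70844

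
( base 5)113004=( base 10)4129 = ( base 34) 3JF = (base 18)cd7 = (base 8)10041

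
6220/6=1036 + 2/3  =  1036.67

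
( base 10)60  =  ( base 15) 40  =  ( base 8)74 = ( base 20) 30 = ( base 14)44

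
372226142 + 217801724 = 590027866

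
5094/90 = 56  +  3/5 = 56.60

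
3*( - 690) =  - 2070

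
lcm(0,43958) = 0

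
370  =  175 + 195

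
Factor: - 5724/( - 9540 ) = 3^1  *5^( - 1)= 3/5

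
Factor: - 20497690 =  - 2^1*5^1*283^1 * 7243^1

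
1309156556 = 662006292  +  647150264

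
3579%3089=490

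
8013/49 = 8013/49 = 163.53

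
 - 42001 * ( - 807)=33894807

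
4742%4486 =256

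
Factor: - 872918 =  - 2^1*436459^1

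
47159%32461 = 14698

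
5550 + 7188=12738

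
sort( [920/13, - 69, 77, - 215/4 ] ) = [ - 69, - 215/4,920/13, 77 ] 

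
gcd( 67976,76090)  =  2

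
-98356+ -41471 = -139827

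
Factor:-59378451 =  - 3^1*11^2*37^1* 4421^1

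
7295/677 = 10  +  525/677 = 10.78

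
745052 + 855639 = 1600691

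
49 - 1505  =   - 1456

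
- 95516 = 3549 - 99065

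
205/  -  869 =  - 1 + 664/869= - 0.24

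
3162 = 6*527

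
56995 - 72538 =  - 15543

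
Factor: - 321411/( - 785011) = 3^1 * 113^( - 1 ) * 6947^( - 1 )*107137^1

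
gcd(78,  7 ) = 1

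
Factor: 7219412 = 2^2*307^1*5879^1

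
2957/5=2957/5  =  591.40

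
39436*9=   354924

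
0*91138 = 0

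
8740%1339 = 706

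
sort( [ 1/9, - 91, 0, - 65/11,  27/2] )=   [- 91, - 65/11,0, 1/9,27/2 ] 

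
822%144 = 102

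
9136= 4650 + 4486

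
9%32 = 9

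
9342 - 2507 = 6835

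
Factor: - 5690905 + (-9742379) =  - 2^2*3^1*1286107^1 = - 15433284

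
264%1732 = 264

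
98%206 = 98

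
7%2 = 1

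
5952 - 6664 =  - 712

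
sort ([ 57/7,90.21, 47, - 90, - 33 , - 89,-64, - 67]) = [ - 90, - 89, - 67, - 64, - 33, 57/7, 47,  90.21]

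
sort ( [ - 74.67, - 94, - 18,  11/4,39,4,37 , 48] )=[-94, - 74.67, - 18, 11/4,4, 37,39,48]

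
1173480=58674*20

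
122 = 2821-2699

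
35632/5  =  7126+2/5 = 7126.40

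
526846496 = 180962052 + 345884444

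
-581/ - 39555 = 581/39555  =  0.01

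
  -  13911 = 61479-75390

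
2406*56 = 134736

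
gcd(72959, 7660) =1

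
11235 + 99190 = 110425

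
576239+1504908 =2081147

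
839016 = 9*93224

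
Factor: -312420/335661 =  - 820/881 = -2^2*5^1*41^1*881^( -1) 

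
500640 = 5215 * 96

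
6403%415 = 178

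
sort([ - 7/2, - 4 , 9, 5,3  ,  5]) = [ - 4,-7/2,3, 5, 5,9 ] 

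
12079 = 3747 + 8332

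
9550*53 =506150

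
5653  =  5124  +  529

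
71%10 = 1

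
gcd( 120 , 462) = 6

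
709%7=2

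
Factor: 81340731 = 3^2 * 353^1*25603^1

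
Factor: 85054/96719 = 2^1*7^( -1) *23^1 * 41^( - 1 )*  43^2 *337^(-1 ) 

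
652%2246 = 652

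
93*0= 0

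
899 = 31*29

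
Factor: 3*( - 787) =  - 3^1*787^1 = - 2361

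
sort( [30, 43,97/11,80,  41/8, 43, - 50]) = [ - 50,41/8,97/11, 30 , 43, 43, 80]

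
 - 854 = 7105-7959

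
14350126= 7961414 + 6388712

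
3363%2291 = 1072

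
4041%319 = 213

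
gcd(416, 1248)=416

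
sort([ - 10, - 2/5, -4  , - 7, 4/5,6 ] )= [ -10, - 7, - 4, - 2/5, 4/5,6 ]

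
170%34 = 0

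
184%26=2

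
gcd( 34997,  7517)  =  1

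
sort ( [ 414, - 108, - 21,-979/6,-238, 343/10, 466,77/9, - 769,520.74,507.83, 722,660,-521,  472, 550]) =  [ - 769, - 521,  -  238, - 979/6, - 108, - 21, 77/9, 343/10, 414,  466, 472, 507.83 , 520.74, 550 , 660,722 ] 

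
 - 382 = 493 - 875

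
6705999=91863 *73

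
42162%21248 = 20914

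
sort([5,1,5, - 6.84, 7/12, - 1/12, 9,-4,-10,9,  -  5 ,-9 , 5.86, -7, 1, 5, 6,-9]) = [ - 10,-9  , - 9,-7,-6.84, -5, -4,  -  1/12, 7/12,1,1, 5 , 5,5 , 5.86, 6,  9, 9]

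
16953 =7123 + 9830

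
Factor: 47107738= 2^1 * 61^1* 386129^1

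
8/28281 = 8/28281 = 0.00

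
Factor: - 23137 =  - 17^1*1361^1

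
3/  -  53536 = - 3/53536 = - 0.00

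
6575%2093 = 296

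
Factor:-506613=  - 3^1  *  47^1*3593^1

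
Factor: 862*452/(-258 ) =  - 2^2*3^( -1)*43^ ( -1 )*113^1*431^1 =-194812/129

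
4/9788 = 1/2447 = 0.00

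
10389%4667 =1055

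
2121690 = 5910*359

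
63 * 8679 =546777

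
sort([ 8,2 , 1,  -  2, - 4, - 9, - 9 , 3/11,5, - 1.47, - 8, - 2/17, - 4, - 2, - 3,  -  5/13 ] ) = [ - 9, - 9, - 8 , - 4, - 4, - 3, - 2, - 2, - 1.47, - 5/13 ,  -  2/17, 3/11, 1,2,5,8] 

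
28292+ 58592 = 86884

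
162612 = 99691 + 62921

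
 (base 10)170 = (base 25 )6k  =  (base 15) B5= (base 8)252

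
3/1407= 1/469 = 0.00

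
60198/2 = 30099 = 30099.00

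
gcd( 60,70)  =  10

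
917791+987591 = 1905382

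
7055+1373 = 8428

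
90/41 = 90/41 = 2.20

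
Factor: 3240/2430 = 2^2*3^( - 1)=   4/3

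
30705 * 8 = 245640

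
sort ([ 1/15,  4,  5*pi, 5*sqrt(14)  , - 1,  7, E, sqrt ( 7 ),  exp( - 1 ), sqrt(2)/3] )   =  [ - 1, 1/15,exp( - 1) , sqrt(2) /3, sqrt(7),  E,4, 7,5*pi,5*sqrt( 14)]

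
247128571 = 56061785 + 191066786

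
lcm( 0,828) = 0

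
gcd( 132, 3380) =4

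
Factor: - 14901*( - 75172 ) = 2^2*3^1*4967^1 * 18793^1 = 1120137972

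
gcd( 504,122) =2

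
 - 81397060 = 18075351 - 99472411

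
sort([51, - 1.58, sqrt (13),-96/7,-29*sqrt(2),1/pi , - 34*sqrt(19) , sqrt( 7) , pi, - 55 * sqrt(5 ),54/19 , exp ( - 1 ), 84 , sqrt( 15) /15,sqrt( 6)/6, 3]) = [ - 34*sqrt(19), - 55 * sqrt( 5) , - 29 * sqrt(2), - 96/7 , - 1.58,sqrt(15)/15, 1/pi,exp(-1), sqrt(6)/6, sqrt(7 ),54/19,3, pi,sqrt(13), 51, 84 ]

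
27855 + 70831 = 98686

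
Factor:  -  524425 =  - 5^2*11^1*1907^1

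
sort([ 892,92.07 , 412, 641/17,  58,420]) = [ 641/17,58, 92.07, 412,  420,892]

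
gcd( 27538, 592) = 2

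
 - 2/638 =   -  1 + 318/319 =- 0.00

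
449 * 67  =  30083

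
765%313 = 139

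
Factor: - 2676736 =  - 2^11 * 1307^1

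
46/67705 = 46/67705 = 0.00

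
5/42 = 5/42  =  0.12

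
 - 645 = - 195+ - 450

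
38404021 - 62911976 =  - 24507955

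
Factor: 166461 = 3^1 * 55487^1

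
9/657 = 1/73 = 0.01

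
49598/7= 49598/7 =7085.43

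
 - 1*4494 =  - 4494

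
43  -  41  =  2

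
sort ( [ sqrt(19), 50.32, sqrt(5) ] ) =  [sqrt( 5 ) , sqrt( 19), 50.32] 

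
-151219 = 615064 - 766283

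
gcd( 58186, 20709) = 1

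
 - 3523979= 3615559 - 7139538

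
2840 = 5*568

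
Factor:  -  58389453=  - 3^2*41^1 * 79^1*2003^1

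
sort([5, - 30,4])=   [- 30,4, 5 ]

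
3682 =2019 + 1663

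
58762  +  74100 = 132862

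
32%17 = 15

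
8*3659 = 29272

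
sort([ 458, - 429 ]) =[ - 429,458] 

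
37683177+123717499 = 161400676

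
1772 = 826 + 946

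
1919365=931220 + 988145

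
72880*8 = 583040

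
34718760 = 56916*610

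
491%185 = 121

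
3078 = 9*342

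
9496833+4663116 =14159949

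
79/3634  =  1/46 = 0.02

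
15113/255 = 59+4/15 = 59.27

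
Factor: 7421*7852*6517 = 379743582764 = 2^2*7^3*13^1*19^1*  41^1*151^1 * 181^1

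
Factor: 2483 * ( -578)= - 1435174  =  - 2^1*13^1 *17^2 * 191^1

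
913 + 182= 1095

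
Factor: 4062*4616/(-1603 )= - 2^4*3^1*7^( - 1 )*229^( - 1)*577^1*677^1= - 18750192/1603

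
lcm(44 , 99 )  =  396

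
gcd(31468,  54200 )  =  4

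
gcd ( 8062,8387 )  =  1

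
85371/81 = 28457/27 = 1053.96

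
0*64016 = 0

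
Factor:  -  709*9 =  - 6381 = -3^2*709^1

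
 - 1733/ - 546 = 1733/546= 3.17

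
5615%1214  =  759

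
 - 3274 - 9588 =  - 12862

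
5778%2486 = 806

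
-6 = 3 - 9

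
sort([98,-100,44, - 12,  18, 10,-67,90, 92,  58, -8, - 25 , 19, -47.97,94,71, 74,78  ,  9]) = [ - 100, - 67, - 47.97, - 25, - 12, - 8, 9, 10, 18,19 , 44 , 58,71 , 74 , 78,90,  92, 94,98]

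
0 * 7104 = 0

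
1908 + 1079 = 2987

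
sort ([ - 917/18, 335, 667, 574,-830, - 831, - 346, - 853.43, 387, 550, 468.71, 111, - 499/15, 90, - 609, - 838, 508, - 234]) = [  -  853.43, - 838, - 831, - 830,-609, - 346, - 234,-917/18, - 499/15, 90,111, 335, 387 , 468.71, 508, 550, 574,667] 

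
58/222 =29/111 = 0.26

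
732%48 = 12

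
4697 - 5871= -1174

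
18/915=6/305 =0.02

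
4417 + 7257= 11674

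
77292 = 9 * 8588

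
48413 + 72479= 120892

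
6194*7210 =44658740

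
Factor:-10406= - 2^1*11^2*43^1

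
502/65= 502/65 = 7.72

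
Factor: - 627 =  -3^1*11^1*19^1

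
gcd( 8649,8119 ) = 1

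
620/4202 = 310/2101  =  0.15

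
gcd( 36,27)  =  9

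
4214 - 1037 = 3177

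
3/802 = 3/802 = 0.00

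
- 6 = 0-6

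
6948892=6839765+109127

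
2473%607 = 45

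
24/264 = 1/11 = 0.09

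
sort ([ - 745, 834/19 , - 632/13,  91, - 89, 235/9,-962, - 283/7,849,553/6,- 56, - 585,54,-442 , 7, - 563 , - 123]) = [ - 962, - 745,-585, - 563,-442,  -  123, - 89,-56, -632/13, - 283/7, 7, 235/9, 834/19,  54, 91, 553/6,849 ] 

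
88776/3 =29592 = 29592.00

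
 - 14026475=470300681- 484327156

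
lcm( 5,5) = 5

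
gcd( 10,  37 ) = 1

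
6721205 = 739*9095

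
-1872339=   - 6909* 271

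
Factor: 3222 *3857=2^1 * 3^2*7^1*19^1*29^1 * 179^1 = 12427254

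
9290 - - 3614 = 12904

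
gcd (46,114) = 2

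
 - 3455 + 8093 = 4638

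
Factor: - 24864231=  - 3^1 * 7^1*1184011^1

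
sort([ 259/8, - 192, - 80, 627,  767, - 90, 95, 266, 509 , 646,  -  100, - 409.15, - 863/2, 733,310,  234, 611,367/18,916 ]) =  [ - 863/2, - 409.15,-192, - 100, - 90, - 80, 367/18, 259/8,95  ,  234, 266, 310,509,611,627, 646, 733,767 , 916]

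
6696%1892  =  1020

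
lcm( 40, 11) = 440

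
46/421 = 46/421 = 0.11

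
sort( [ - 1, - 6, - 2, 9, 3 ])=[-6, - 2, - 1,3, 9]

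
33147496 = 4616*7181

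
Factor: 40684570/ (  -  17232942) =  - 3^(-1) * 5^1 * 17^1 * 89^1*139^( - 1)*2689^1*20663^( - 1)=   -  20342285/8616471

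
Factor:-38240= - 2^5 * 5^1*239^1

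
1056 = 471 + 585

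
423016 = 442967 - 19951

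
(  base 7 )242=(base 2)10000000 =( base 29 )4C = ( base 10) 128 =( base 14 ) 92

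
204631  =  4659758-4455127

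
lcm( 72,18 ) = 72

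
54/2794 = 27/1397 = 0.02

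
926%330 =266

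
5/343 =5/343= 0.01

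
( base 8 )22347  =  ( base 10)9447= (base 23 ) hjh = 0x24E7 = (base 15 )2BEC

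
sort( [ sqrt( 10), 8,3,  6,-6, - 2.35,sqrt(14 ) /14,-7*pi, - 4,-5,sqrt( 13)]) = [ - 7*pi,  -  6, - 5,-4, -2.35, sqrt( 14)/14, 3,sqrt( 10), sqrt(13), 6,  8]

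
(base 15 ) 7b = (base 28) 44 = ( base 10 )116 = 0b1110100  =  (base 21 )5b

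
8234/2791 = 8234/2791 = 2.95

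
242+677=919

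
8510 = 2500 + 6010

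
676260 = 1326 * 510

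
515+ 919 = 1434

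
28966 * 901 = 26098366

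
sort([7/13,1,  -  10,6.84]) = [ - 10 , 7/13, 1, 6.84 ] 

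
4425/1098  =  4  +  11/366 = 4.03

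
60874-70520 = - 9646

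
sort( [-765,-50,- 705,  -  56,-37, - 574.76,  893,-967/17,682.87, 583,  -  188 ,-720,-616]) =[ - 765,  -  720 ,  -  705,-616 , -574.76, - 188, - 967/17, - 56,-50,-37,583,682.87,893]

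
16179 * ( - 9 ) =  - 145611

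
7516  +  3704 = 11220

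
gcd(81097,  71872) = 1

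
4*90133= 360532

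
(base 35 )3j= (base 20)64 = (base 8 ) 174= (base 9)147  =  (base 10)124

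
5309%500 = 309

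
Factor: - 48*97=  - 2^4 * 3^1*97^1  =  - 4656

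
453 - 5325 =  - 4872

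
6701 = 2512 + 4189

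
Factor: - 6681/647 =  - 3^1 * 17^1 * 131^1*647^( - 1) 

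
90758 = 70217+20541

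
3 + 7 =10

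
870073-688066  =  182007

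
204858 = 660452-455594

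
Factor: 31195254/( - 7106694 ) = - 5199209/1184449 = - 7^( - 1)*41^( - 1) * 769^1*4127^(  -  1 )*6761^1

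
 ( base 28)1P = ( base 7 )104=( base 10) 53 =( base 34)1j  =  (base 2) 110101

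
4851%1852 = 1147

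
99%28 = 15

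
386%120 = 26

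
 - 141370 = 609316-750686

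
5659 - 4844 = 815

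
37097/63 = 37097/63 = 588.84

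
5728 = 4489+1239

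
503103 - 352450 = 150653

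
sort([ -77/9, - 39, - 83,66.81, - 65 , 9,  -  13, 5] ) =[ -83 , - 65, - 39, - 13  , - 77/9, 5, 9, 66.81]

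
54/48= 1 + 1/8 = 1.12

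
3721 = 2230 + 1491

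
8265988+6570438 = 14836426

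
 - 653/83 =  - 653/83 = -7.87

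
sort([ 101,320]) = [ 101, 320]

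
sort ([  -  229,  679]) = [-229,  679]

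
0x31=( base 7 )100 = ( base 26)1n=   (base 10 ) 49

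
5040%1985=1070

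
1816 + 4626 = 6442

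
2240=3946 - 1706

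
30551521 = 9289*3289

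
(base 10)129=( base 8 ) 201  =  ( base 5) 1004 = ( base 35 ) 3O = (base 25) 54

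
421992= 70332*6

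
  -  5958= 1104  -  7062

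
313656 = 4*78414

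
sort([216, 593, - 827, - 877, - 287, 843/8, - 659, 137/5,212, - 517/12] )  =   [ - 877, - 827, - 659,  -  287, - 517/12, 137/5,843/8,  212,216,  593 ] 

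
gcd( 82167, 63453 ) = 3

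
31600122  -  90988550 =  -59388428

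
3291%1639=13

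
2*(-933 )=-1866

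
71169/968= 71169/968  =  73.52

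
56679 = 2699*21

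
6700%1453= 888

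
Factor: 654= 2^1*3^1*109^1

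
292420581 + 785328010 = 1077748591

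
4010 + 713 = 4723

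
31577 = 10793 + 20784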